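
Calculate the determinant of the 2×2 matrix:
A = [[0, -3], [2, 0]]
6

For A = [[a, b], [c, d]], det(A) = a*d - b*c.
det(A) = (0)*(0) - (-3)*(2) = 0 - -6 = 6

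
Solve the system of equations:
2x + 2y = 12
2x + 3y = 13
x = 5, y = 1

Use elimination (row reduction):
Equation 1: 2x + 2y = 12.
Equation 2: 2x + 3y = 13.
Multiply Eq1 by 2 and Eq2 by 2: 4x + 4y = 24;  4x + 6y = 26.
Subtract: (2)y = 2, so y = 1.
Back-substitute into Eq1: 2x + 2*(1) = 12, so x = 5.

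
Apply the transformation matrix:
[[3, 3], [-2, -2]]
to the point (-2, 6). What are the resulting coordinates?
(12, -8)

Matrix multiplication:
[[3, 3], [-2, -2]] × [-2, 6]ᵀ
= [3×-2 + 3×6, -2×-2 + -2×6]ᵀ
= [12.0000, -8.0000]ᵀ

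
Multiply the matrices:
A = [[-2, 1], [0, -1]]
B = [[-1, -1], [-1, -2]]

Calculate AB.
[[1, 0], [1, 2]]

Each entry (i,j) of AB = sum over k of A[i][k]*B[k][j].
(AB)[0][0] = (-2)*(-1) + (1)*(-1) = 1
(AB)[0][1] = (-2)*(-1) + (1)*(-2) = 0
(AB)[1][0] = (0)*(-1) + (-1)*(-1) = 1
(AB)[1][1] = (0)*(-1) + (-1)*(-2) = 2
AB = [[1, 0], [1, 2]]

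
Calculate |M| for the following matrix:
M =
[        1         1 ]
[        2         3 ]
det(M) = 1

For a 2×2 matrix [[a, b], [c, d]], det = a*d - b*c.
det(M) = (1)*(3) - (1)*(2) = 3 - 2 = 1.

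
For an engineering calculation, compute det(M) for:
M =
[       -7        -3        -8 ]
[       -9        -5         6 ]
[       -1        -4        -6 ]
det(M) = -446

Expand along row 0 (cofactor expansion): det(M) = a*(e*i - f*h) - b*(d*i - f*g) + c*(d*h - e*g), where the 3×3 is [[a, b, c], [d, e, f], [g, h, i]].
Minor M_00 = (-5)*(-6) - (6)*(-4) = 30 + 24 = 54.
Minor M_01 = (-9)*(-6) - (6)*(-1) = 54 + 6 = 60.
Minor M_02 = (-9)*(-4) - (-5)*(-1) = 36 - 5 = 31.
det(M) = (-7)*(54) - (-3)*(60) + (-8)*(31) = -378 + 180 - 248 = -446.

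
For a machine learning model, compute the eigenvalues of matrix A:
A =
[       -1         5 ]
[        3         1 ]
λ = -4, 4

Solve det(A - λI) = 0. For a 2×2 matrix the characteristic equation is λ² - (trace)λ + det = 0.
trace(A) = a + d = -1 + 1 = 0.
det(A) = a*d - b*c = (-1)*(1) - (5)*(3) = -1 - 15 = -16.
Characteristic equation: λ² - (0)λ + (-16) = 0.
Discriminant = (0)² - 4*(-16) = 0 + 64 = 64.
λ = (0 ± √64) / 2 = (0 ± 8) / 2 = -4, 4.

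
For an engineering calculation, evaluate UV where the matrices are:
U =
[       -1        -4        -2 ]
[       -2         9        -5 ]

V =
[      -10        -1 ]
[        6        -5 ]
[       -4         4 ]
UV =
[       -6        13 ]
[       94       -63 ]

Matrix multiplication: (UV)[i][j] = sum over k of U[i][k] * V[k][j].
  (UV)[0][0] = (-1)*(-10) + (-4)*(6) + (-2)*(-4) = -6
  (UV)[0][1] = (-1)*(-1) + (-4)*(-5) + (-2)*(4) = 13
  (UV)[1][0] = (-2)*(-10) + (9)*(6) + (-5)*(-4) = 94
  (UV)[1][1] = (-2)*(-1) + (9)*(-5) + (-5)*(4) = -63
UV =
[       -6        13 ]
[       94       -63 ]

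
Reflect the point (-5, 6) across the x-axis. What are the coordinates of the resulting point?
(-5, -6)

Reflection across x-axis: (-5, 6) → (-5, -6)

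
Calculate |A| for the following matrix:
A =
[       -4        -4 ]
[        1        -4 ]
det(A) = 20

For a 2×2 matrix [[a, b], [c, d]], det = a*d - b*c.
det(A) = (-4)*(-4) - (-4)*(1) = 16 + 4 = 20.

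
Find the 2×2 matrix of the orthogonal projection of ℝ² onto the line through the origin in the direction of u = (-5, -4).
[[25/41, 20/41], [20/41, 16/41]]

The orthogonal projection onto the line spanned by a nonzero vector u = (a, b) has matrix P = (u uᵀ) / (uᵀ u) = (1/(a² + b²)) · [[a², ab], [ab, b²]].
Here u = (-5, -4), so a² + b² = 25 + 16 = 41.
P = (1/41) · [[25, 20], [20, 16]] = [[25/41, 20/41], [20/41, 16/41]].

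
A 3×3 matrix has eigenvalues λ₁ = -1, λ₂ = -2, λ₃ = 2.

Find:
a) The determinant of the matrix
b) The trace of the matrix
det = 4, trace = -1

Two standard eigenvalue identities:
- det(A) equals the product of the eigenvalues (counted with multiplicity).
- trace(A) equals the sum of the eigenvalues.
det(A) = (-1)*(-2)*(2) = 4.
trace(A) = -1 - 2 + 2 = -1.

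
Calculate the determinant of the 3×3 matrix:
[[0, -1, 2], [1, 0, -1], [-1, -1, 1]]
-2

Expansion along first row:
det = 0·det([[0,-1],[-1,1]]) - -1·det([[1,-1],[-1,1]]) + 2·det([[1,0],[-1,-1]])
    = 0·(0·1 - -1·-1) - -1·(1·1 - -1·-1) + 2·(1·-1 - 0·-1)
    = 0·-1 - -1·0 + 2·-1
    = 0 + 0 + -2 = -2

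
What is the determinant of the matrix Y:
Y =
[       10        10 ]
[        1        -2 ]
det(Y) = -30

For a 2×2 matrix [[a, b], [c, d]], det = a*d - b*c.
det(Y) = (10)*(-2) - (10)*(1) = -20 - 10 = -30.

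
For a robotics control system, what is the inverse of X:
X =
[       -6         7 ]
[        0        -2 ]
det(X) = 12
X⁻¹ =
[     -1/6     -7/12 ]
[        0      -1/2 ]

For a 2×2 matrix X = [[a, b], [c, d]] with det(X) ≠ 0, X⁻¹ = (1/det(X)) * [[d, -b], [-c, a]].
det(X) = (-6)*(-2) - (7)*(0) = 12 - 0 = 12.
X⁻¹ = (1/12) * [[-2, -7], [0, -6]].
Dividing each entry by 12 and reducing:
X⁻¹ =
[     -1/6     -7/12 ]
[        0      -1/2 ]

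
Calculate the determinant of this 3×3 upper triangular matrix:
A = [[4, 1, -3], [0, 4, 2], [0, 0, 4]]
64

The determinant of a triangular matrix is the product of its diagonal entries (the off-diagonal entries above the diagonal do not affect it).
det(A) = (4) * (4) * (4) = 64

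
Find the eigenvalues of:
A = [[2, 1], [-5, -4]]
λ = -3, 1

Solve det(A - λI) = 0. For a 2×2 matrix this is λ² - (trace)λ + det = 0.
trace(A) = 2 - 4 = -2.
det(A) = (2)*(-4) - (1)*(-5) = -8 + 5 = -3.
Characteristic equation: λ² - (-2)λ + (-3) = 0.
Discriminant: (-2)² - 4*(-3) = 4 + 12 = 16.
Roots: λ = (-2 ± √16) / 2 = -3, 1.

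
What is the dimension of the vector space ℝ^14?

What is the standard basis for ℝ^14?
Dimension = 14; standard basis = {e_1, e_2, e_3, …, e_14}

ℝ^14 is the space of 14-tuples of real numbers; its dimension is 14.
The standard basis consists of 14 vectors: e_1, e_2, e_3, …, e_14, where e_i is the vector with 1 in position i and 0 elsewhere.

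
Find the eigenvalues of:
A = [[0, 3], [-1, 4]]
λ = 1, 3

Solve det(A - λI) = 0. For a 2×2 matrix this is λ² - (trace)λ + det = 0.
trace(A) = 0 + 4 = 4.
det(A) = (0)*(4) - (3)*(-1) = 0 + 3 = 3.
Characteristic equation: λ² - (4)λ + (3) = 0.
Discriminant: (4)² - 4*(3) = 16 - 12 = 4.
Roots: λ = (4 ± √4) / 2 = 1, 3.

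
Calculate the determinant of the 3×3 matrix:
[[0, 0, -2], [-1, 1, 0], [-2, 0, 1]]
-4

Expansion along first row:
det = 0·det([[1,0],[0,1]]) - 0·det([[-1,0],[-2,1]]) + -2·det([[-1,1],[-2,0]])
    = 0·(1·1 - 0·0) - 0·(-1·1 - 0·-2) + -2·(-1·0 - 1·-2)
    = 0·1 - 0·-1 + -2·2
    = 0 + 0 + -4 = -4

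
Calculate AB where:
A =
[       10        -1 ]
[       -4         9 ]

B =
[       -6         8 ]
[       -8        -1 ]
AB =
[      -52        81 ]
[      -48       -41 ]

Matrix multiplication: (AB)[i][j] = sum over k of A[i][k] * B[k][j].
  (AB)[0][0] = (10)*(-6) + (-1)*(-8) = -52
  (AB)[0][1] = (10)*(8) + (-1)*(-1) = 81
  (AB)[1][0] = (-4)*(-6) + (9)*(-8) = -48
  (AB)[1][1] = (-4)*(8) + (9)*(-1) = -41
AB =
[      -52        81 ]
[      -48       -41 ]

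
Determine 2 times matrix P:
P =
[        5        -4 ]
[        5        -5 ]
2P =
[       10        -8 ]
[       10       -10 ]

Scalar multiplication is elementwise: (2P)[i][j] = 2 * P[i][j].
  (2P)[0][0] = 2 * (5) = 10
  (2P)[0][1] = 2 * (-4) = -8
  (2P)[1][0] = 2 * (5) = 10
  (2P)[1][1] = 2 * (-5) = -10
2P =
[       10        -8 ]
[       10       -10 ]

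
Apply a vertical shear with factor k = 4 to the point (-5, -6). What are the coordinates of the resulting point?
(-5, -26)

Shear matrix for vertical shear with factor k = 4:
[[1, 0], [4, 1]]
Result: (-5, -6) → (-5, -26)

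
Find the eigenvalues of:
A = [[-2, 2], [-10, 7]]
λ = 2, 3

Solve det(A - λI) = 0. For a 2×2 matrix this is λ² - (trace)λ + det = 0.
trace(A) = -2 + 7 = 5.
det(A) = (-2)*(7) - (2)*(-10) = -14 + 20 = 6.
Characteristic equation: λ² - (5)λ + (6) = 0.
Discriminant: (5)² - 4*(6) = 25 - 24 = 1.
Roots: λ = (5 ± √1) / 2 = 2, 3.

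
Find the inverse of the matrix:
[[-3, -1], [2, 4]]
[[-2/5, -1/10], [1/5, 3/10]]

For [[a,b],[c,d]], inverse = (1/det)·[[d,-b],[-c,a]]
det = -3·4 - -1·2 = -10
Inverse = (1/-10)·[[4, 1], [-2, -3]]
        = [[-2/5, -1/10], [1/5, 3/10]]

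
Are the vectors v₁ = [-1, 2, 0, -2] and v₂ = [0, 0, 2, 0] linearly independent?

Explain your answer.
Yes, linearly independent

Two vectors are linearly dependent iff one is a scalar multiple of the other.
No single scalar k satisfies v₂ = k·v₁ (the ratios of corresponding entries disagree), so v₁ and v₂ are linearly independent.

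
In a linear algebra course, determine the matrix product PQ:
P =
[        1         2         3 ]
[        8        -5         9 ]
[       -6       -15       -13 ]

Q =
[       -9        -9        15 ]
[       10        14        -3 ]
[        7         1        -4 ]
PQ =
[       32        22        -3 ]
[      -59      -133        99 ]
[     -187      -169         7 ]

Matrix multiplication: (PQ)[i][j] = sum over k of P[i][k] * Q[k][j].
  (PQ)[0][0] = (1)*(-9) + (2)*(10) + (3)*(7) = 32
  (PQ)[0][1] = (1)*(-9) + (2)*(14) + (3)*(1) = 22
  (PQ)[0][2] = (1)*(15) + (2)*(-3) + (3)*(-4) = -3
  (PQ)[1][0] = (8)*(-9) + (-5)*(10) + (9)*(7) = -59
  (PQ)[1][1] = (8)*(-9) + (-5)*(14) + (9)*(1) = -133
  (PQ)[1][2] = (8)*(15) + (-5)*(-3) + (9)*(-4) = 99
  (PQ)[2][0] = (-6)*(-9) + (-15)*(10) + (-13)*(7) = -187
  (PQ)[2][1] = (-6)*(-9) + (-15)*(14) + (-13)*(1) = -169
  (PQ)[2][2] = (-6)*(15) + (-15)*(-3) + (-13)*(-4) = 7
PQ =
[       32        22        -3 ]
[      -59      -133        99 ]
[     -187      -169         7 ]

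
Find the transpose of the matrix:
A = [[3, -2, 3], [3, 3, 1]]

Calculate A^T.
[[3, 3], [-2, 3], [3, 1]]

The transpose sends entry (i,j) to (j,i); rows become columns.
Row 0 of A: [3, -2, 3] -> column 0 of A^T.
Row 1 of A: [3, 3, 1] -> column 1 of A^T.
A^T = [[3, 3], [-2, 3], [3, 1]]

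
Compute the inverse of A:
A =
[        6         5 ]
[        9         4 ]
det(A) = -21
A⁻¹ =
[    -4/21      5/21 ]
[      3/7      -2/7 ]

For a 2×2 matrix A = [[a, b], [c, d]] with det(A) ≠ 0, A⁻¹ = (1/det(A)) * [[d, -b], [-c, a]].
det(A) = (6)*(4) - (5)*(9) = 24 - 45 = -21.
A⁻¹ = (1/-21) * [[4, -5], [-9, 6]].
Dividing each entry by -21 and reducing:
A⁻¹ =
[    -4/21      5/21 ]
[      3/7      -2/7 ]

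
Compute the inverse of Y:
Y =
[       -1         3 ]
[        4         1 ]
det(Y) = -13
Y⁻¹ =
[    -1/13      3/13 ]
[     4/13      1/13 ]

For a 2×2 matrix Y = [[a, b], [c, d]] with det(Y) ≠ 0, Y⁻¹ = (1/det(Y)) * [[d, -b], [-c, a]].
det(Y) = (-1)*(1) - (3)*(4) = -1 - 12 = -13.
Y⁻¹ = (1/-13) * [[1, -3], [-4, -1]].
Dividing each entry by -13 and reducing:
Y⁻¹ =
[    -1/13      3/13 ]
[     4/13      1/13 ]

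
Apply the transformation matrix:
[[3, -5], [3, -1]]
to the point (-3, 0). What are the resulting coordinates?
(-9, -9)

Matrix multiplication:
[[3, -5], [3, -1]] × [-3, 0]ᵀ
= [3×-3 + -5×0, 3×-3 + -1×0]ᵀ
= [-9.0000, -9.0000]ᵀ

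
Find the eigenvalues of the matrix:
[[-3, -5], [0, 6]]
λ = -3 and λ = 6

Characteristic equation: det(A - λI) = 0
λ² - (trace)λ + (det) = 0
λ² - (3)λ + (-18) = 0
λ² - 3λ - 18 = 0
Solving: λ = -3, 6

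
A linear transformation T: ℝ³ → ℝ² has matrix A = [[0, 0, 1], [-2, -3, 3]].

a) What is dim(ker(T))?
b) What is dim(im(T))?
dim(ker) = 1, dim(im) = 2

The two rows are not scalar multiples of one another (no single k satisfies row 2 = k × row 1), so they are linearly independent.
Thus rank(A) = 2.
dim(im(T)) = rank(A) = 2.
By the rank-nullity theorem applied to T: ℝ³ → ℝ², rank(A) + nullity(A) = 3 (the domain dimension), so dim(ker(T)) = 3 - 2 = 1.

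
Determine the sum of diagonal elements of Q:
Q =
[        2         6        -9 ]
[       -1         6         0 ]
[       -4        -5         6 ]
tr(Q) = 2 + 6 + 6 = 14

The trace of a square matrix is the sum of its diagonal entries.
Diagonal entries of Q: Q[0][0] = 2, Q[1][1] = 6, Q[2][2] = 6.
tr(Q) = 2 + 6 + 6 = 14.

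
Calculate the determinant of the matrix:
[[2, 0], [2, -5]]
-10

For a 2×2 matrix [[a, b], [c, d]], det = ad - bc
det = (2)(-5) - (0)(2) = -10 - 0 = -10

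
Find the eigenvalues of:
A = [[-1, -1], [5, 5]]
λ = 0, 4

Solve det(A - λI) = 0. For a 2×2 matrix this is λ² - (trace)λ + det = 0.
trace(A) = -1 + 5 = 4.
det(A) = (-1)*(5) - (-1)*(5) = -5 + 5 = 0.
Characteristic equation: λ² - (4)λ + (0) = 0.
Discriminant: (4)² - 4*(0) = 16 - 0 = 16.
Roots: λ = (4 ± √16) / 2 = 0, 4.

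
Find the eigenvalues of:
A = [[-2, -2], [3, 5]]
λ = -1, 4

Solve det(A - λI) = 0. For a 2×2 matrix this is λ² - (trace)λ + det = 0.
trace(A) = -2 + 5 = 3.
det(A) = (-2)*(5) - (-2)*(3) = -10 + 6 = -4.
Characteristic equation: λ² - (3)λ + (-4) = 0.
Discriminant: (3)² - 4*(-4) = 9 + 16 = 25.
Roots: λ = (3 ± √25) / 2 = -1, 4.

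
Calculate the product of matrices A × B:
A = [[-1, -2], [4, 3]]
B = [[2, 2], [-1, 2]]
[[0, -6], [5, 14]]

Matrix multiplication:
C[0][0] = -1×2 + -2×-1 = 0
C[0][1] = -1×2 + -2×2 = -6
C[1][0] = 4×2 + 3×-1 = 5
C[1][1] = 4×2 + 3×2 = 14
Result: [[0, -6], [5, 14]]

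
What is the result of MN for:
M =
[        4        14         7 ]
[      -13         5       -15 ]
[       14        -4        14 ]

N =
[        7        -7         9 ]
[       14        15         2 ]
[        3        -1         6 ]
MN =
[      245       175       106 ]
[      -66       181      -197 ]
[       84      -172       202 ]

Matrix multiplication: (MN)[i][j] = sum over k of M[i][k] * N[k][j].
  (MN)[0][0] = (4)*(7) + (14)*(14) + (7)*(3) = 245
  (MN)[0][1] = (4)*(-7) + (14)*(15) + (7)*(-1) = 175
  (MN)[0][2] = (4)*(9) + (14)*(2) + (7)*(6) = 106
  (MN)[1][0] = (-13)*(7) + (5)*(14) + (-15)*(3) = -66
  (MN)[1][1] = (-13)*(-7) + (5)*(15) + (-15)*(-1) = 181
  (MN)[1][2] = (-13)*(9) + (5)*(2) + (-15)*(6) = -197
  (MN)[2][0] = (14)*(7) + (-4)*(14) + (14)*(3) = 84
  (MN)[2][1] = (14)*(-7) + (-4)*(15) + (14)*(-1) = -172
  (MN)[2][2] = (14)*(9) + (-4)*(2) + (14)*(6) = 202
MN =
[      245       175       106 ]
[      -66       181      -197 ]
[       84      -172       202 ]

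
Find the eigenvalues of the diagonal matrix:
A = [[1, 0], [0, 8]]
λ₁ = 1, λ₂ = 8

The characteristic polynomial of A is det(A - λI) = (1 - λ)(8 - λ) = 0.
The roots are λ = 1 and λ = 8, so the eigenvalues are the diagonal entries.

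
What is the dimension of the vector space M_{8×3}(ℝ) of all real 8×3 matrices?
Dimension = 24

A real 8×3 matrix is determined by its 8·3 = 24 independent entries.
A standard basis is {E_ij : 1 ≤ i ≤ 8, 1 ≤ j ≤ 3}, where E_ij has a 1 in position (i, j) and 0 elsewhere — there are 24 such matrices, and they are linearly independent and span M_{8×3}(ℝ).
Therefore dim(M_{8×3}(ℝ)) = 24.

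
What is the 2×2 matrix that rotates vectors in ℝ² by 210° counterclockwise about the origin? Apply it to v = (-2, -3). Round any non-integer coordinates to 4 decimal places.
R = [[-√3/2, 1/2], [-1/2, -√3/2]]; R·v = (0.2321, 3.5981)

A counterclockwise rotation by angle θ in ℝ² has matrix R(θ) = [[cos θ, -sin θ], [sin θ, cos θ]].
For θ = 210°: cos θ = -√3/2, sin θ = -1/2.
R(210°) = [[-√3/2, 1/2], [-1/2, -√3/2]].
R·v = [-√3/2·-2 + (1/2)·-3, -1/2·-2 + -√3/2·-3] = (0.2321, 3.5981).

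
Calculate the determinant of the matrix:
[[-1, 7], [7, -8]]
-41

For a 2×2 matrix [[a, b], [c, d]], det = ad - bc
det = (-1)(-8) - (7)(7) = 8 - 49 = -41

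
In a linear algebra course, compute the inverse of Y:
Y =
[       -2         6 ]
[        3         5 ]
det(Y) = -28
Y⁻¹ =
[    -5/28      3/14 ]
[     3/28      1/14 ]

For a 2×2 matrix Y = [[a, b], [c, d]] with det(Y) ≠ 0, Y⁻¹ = (1/det(Y)) * [[d, -b], [-c, a]].
det(Y) = (-2)*(5) - (6)*(3) = -10 - 18 = -28.
Y⁻¹ = (1/-28) * [[5, -6], [-3, -2]].
Dividing each entry by -28 and reducing:
Y⁻¹ =
[    -5/28      3/14 ]
[     3/28      1/14 ]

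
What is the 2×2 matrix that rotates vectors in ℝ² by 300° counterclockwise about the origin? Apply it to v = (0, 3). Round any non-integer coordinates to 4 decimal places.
R = [[1/2, √3/2], [-√3/2, 1/2]]; R·v = (2.5981, 1.5000)

A counterclockwise rotation by angle θ in ℝ² has matrix R(θ) = [[cos θ, -sin θ], [sin θ, cos θ]].
For θ = 300°: cos θ = 1/2, sin θ = -√3/2.
R(300°) = [[1/2, √3/2], [-√3/2, 1/2]].
R·v = [1/2·0 + (√3/2)·3, -√3/2·0 + 1/2·3] = (2.5981, 1.5000).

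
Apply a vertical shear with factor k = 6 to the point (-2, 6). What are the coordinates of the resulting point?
(-2, -6)

Shear matrix for vertical shear with factor k = 6:
[[1, 0], [6, 1]]
Result: (-2, 6) → (-2, -6)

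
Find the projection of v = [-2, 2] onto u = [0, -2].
[0, 2]

The projection of v onto u is proj_u(v) = ((v·u) / (u·u)) · u.
v·u = (-2)*(0) + (2)*(-2) = -4.
u·u = (0)*(0) + (-2)*(-2) = 4.
coefficient = -4 / 4 = -1.
proj_u(v) = -1 · [0, -2] = [0, 2].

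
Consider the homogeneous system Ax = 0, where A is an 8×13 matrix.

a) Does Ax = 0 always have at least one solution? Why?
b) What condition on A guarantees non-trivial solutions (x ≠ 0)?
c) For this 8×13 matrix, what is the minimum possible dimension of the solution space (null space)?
a) Yes, x = 0 is always a solution. b) When A has linearly dependent columns (rank < n). c) Minimum nullity = 5.

a) x = 0 satisfies A·0 = 0, so the zero vector is always a solution.
b) Non-trivial solutions exist iff the columns of A are linearly dependent, equivalently rank(A) < n (the number of columns).
c) By rank-nullity, rank(A) + nullity(A) = n = 13. Since A has only 8 rows, rank(A) ≤ 8, so nullity(A) ≥ 13 - 8 = 5.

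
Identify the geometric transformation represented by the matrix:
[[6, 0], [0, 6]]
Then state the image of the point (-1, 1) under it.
uniform scaling by factor 6; image of (-1, 1) is (-6, 6)

This is a diagonal matrix with equal entries 6, so it scales both axes by the same factor 6.
The matrix [[6, 0], [0, 6]] represents: uniform scaling by factor 6.
Applying it to (-1, 1): [6·-1 + 0·1, 0·-1 + 6·1] = (-6, 6).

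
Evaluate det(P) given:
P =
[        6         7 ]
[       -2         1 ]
det(P) = 20

For a 2×2 matrix [[a, b], [c, d]], det = a*d - b*c.
det(P) = (6)*(1) - (7)*(-2) = 6 + 14 = 20.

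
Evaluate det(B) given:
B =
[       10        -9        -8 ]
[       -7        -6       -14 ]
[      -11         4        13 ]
det(B) = -1673

Expand along row 0 (cofactor expansion): det(B) = a*(e*i - f*h) - b*(d*i - f*g) + c*(d*h - e*g), where the 3×3 is [[a, b, c], [d, e, f], [g, h, i]].
Minor M_00 = (-6)*(13) - (-14)*(4) = -78 + 56 = -22.
Minor M_01 = (-7)*(13) - (-14)*(-11) = -91 - 154 = -245.
Minor M_02 = (-7)*(4) - (-6)*(-11) = -28 - 66 = -94.
det(B) = (10)*(-22) - (-9)*(-245) + (-8)*(-94) = -220 - 2205 + 752 = -1673.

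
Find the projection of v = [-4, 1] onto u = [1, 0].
[-4, 0]

The projection of v onto u is proj_u(v) = ((v·u) / (u·u)) · u.
v·u = (-4)*(1) + (1)*(0) = -4.
u·u = (1)*(1) + (0)*(0) = 1.
coefficient = -4 / 1 = -4.
proj_u(v) = -4 · [1, 0] = [-4, 0].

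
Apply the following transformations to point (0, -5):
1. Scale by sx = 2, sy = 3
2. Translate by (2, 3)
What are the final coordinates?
(2, -12)

Step 1: Scale (0, -5) by (sx, sy) = (2, 3) → (0, -15)
Step 2: Translate by (2, 3) → (2, -12)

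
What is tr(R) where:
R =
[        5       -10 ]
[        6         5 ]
tr(R) = 5 + 5 = 10

The trace of a square matrix is the sum of its diagonal entries.
Diagonal entries of R: R[0][0] = 5, R[1][1] = 5.
tr(R) = 5 + 5 = 10.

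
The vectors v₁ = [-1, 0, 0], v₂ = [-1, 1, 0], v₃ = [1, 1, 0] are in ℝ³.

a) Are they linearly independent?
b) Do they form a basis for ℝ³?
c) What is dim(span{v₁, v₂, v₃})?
Not independent, not a basis, dim(span) = 2

Check whether v₃ can be written as a linear combination of v₁ and v₂.
v₃ = (-2)·v₁ + (1)·v₂ = [1, 1, 0], so the three vectors are linearly dependent.
Thus they do not form a basis for ℝ³, and dim(span{v₁, v₂, v₃}) = 2 (spanned by v₁ and v₂).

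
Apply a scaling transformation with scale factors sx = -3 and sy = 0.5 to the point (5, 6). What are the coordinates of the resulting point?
(-15, 3.0)

Scaling matrix:
[[-3, 0], [0, 0.50]]
Result: (5 × -3, 6 × 0.5) = (-15, 3.0)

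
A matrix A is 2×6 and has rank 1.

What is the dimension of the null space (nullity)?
5

The rank-nullity theorem for an m×n matrix states:
rank(A) + nullity(A) = n (the number of columns).
Here n = 6 and rank(A) = 1, so nullity(A) = 6 - 1 = 5.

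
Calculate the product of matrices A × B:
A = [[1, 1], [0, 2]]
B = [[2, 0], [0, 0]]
[[2, 0], [0, 0]]

Matrix multiplication:
C[0][0] = 1×2 + 1×0 = 2
C[0][1] = 1×0 + 1×0 = 0
C[1][0] = 0×2 + 2×0 = 0
C[1][1] = 0×0 + 2×0 = 0
Result: [[2, 0], [0, 0]]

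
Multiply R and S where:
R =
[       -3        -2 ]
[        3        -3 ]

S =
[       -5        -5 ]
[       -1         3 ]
RS =
[       17         9 ]
[      -12       -24 ]

Matrix multiplication: (RS)[i][j] = sum over k of R[i][k] * S[k][j].
  (RS)[0][0] = (-3)*(-5) + (-2)*(-1) = 17
  (RS)[0][1] = (-3)*(-5) + (-2)*(3) = 9
  (RS)[1][0] = (3)*(-5) + (-3)*(-1) = -12
  (RS)[1][1] = (3)*(-5) + (-3)*(3) = -24
RS =
[       17         9 ]
[      -12       -24 ]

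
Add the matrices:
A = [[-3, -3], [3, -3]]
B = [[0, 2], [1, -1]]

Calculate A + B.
[[-3, -1], [4, -4]]

Add corresponding elements:
(-3)+(0)=-3
(-3)+(2)=-1
(3)+(1)=4
(-3)+(-1)=-4
A + B = [[-3, -1], [4, -4]]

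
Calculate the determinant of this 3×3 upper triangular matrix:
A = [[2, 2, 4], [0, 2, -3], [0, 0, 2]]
8

The determinant of a triangular matrix is the product of its diagonal entries (the off-diagonal entries above the diagonal do not affect it).
det(A) = (2) * (2) * (2) = 8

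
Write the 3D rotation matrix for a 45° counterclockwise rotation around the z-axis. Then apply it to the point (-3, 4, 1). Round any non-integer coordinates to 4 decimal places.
R = [[√2/2, -√2/2, 0], [√2/2, √2/2, 0], [0, 0, 1]]; R·(-3, 4, 1) = (-4.9497, 0.7071, 1.0000)

Rotation matrix for 45° around z-axis:
cos(45°) = √2/2, sin(45°) = √2/2
R = [[√2/2, -√2/2, 0], [√2/2, √2/2, 0], [0, 0, 1]]
Apply to (-3, 4, 1): R·[-3, 4, 1]ᵀ = (-4.9497, 0.7071, 1.0000)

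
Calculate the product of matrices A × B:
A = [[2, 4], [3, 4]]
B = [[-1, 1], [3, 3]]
[[10, 14], [9, 15]]

Matrix multiplication:
C[0][0] = 2×-1 + 4×3 = 10
C[0][1] = 2×1 + 4×3 = 14
C[1][0] = 3×-1 + 4×3 = 9
C[1][1] = 3×1 + 4×3 = 15
Result: [[10, 14], [9, 15]]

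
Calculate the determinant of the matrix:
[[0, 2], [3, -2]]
-6

For a 2×2 matrix [[a, b], [c, d]], det = ad - bc
det = (0)(-2) - (2)(3) = 0 - 6 = -6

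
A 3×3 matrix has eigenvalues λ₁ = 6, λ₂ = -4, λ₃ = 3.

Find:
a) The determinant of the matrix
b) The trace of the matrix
det = -72, trace = 5

Two standard eigenvalue identities:
- det(A) equals the product of the eigenvalues (counted with multiplicity).
- trace(A) equals the sum of the eigenvalues.
det(A) = (6)*(-4)*(3) = -72.
trace(A) = 6 - 4 + 3 = 5.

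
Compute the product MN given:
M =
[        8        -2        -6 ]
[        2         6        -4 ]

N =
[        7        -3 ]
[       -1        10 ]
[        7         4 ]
MN =
[       16       -68 ]
[      -20        38 ]

Matrix multiplication: (MN)[i][j] = sum over k of M[i][k] * N[k][j].
  (MN)[0][0] = (8)*(7) + (-2)*(-1) + (-6)*(7) = 16
  (MN)[0][1] = (8)*(-3) + (-2)*(10) + (-6)*(4) = -68
  (MN)[1][0] = (2)*(7) + (6)*(-1) + (-4)*(7) = -20
  (MN)[1][1] = (2)*(-3) + (6)*(10) + (-4)*(4) = 38
MN =
[       16       -68 ]
[      -20        38 ]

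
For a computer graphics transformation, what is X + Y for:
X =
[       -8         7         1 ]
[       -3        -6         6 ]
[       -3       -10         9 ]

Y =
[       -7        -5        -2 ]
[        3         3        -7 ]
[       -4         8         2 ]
X + Y =
[      -15         2        -1 ]
[        0        -3        -1 ]
[       -7        -2        11 ]

Matrix addition is elementwise: (X+Y)[i][j] = X[i][j] + Y[i][j].
  (X+Y)[0][0] = (-8) + (-7) = -15
  (X+Y)[0][1] = (7) + (-5) = 2
  (X+Y)[0][2] = (1) + (-2) = -1
  (X+Y)[1][0] = (-3) + (3) = 0
  (X+Y)[1][1] = (-6) + (3) = -3
  (X+Y)[1][2] = (6) + (-7) = -1
  (X+Y)[2][0] = (-3) + (-4) = -7
  (X+Y)[2][1] = (-10) + (8) = -2
  (X+Y)[2][2] = (9) + (2) = 11
X + Y =
[      -15         2        -1 ]
[        0        -3        -1 ]
[       -7        -2        11 ]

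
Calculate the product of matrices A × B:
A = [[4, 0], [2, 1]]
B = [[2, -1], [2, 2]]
[[8, -4], [6, 0]]

Matrix multiplication:
C[0][0] = 4×2 + 0×2 = 8
C[0][1] = 4×-1 + 0×2 = -4
C[1][0] = 2×2 + 1×2 = 6
C[1][1] = 2×-1 + 1×2 = 0
Result: [[8, -4], [6, 0]]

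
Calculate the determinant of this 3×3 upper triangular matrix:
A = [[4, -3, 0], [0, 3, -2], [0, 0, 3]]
36

The determinant of a triangular matrix is the product of its diagonal entries (the off-diagonal entries above the diagonal do not affect it).
det(A) = (4) * (3) * (3) = 36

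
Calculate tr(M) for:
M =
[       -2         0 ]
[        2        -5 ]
tr(M) = -2 - 5 = -7

The trace of a square matrix is the sum of its diagonal entries.
Diagonal entries of M: M[0][0] = -2, M[1][1] = -5.
tr(M) = -2 - 5 = -7.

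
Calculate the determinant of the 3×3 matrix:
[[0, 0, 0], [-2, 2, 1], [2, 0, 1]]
0

Expansion along first row:
det = 0·det([[2,1],[0,1]]) - 0·det([[-2,1],[2,1]]) + 0·det([[-2,2],[2,0]])
    = 0·(2·1 - 1·0) - 0·(-2·1 - 1·2) + 0·(-2·0 - 2·2)
    = 0·2 - 0·-4 + 0·-4
    = 0 + 0 + 0 = 0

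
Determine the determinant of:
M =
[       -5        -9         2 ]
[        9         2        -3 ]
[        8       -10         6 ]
det(M) = 580

Expand along row 0 (cofactor expansion): det(M) = a*(e*i - f*h) - b*(d*i - f*g) + c*(d*h - e*g), where the 3×3 is [[a, b, c], [d, e, f], [g, h, i]].
Minor M_00 = (2)*(6) - (-3)*(-10) = 12 - 30 = -18.
Minor M_01 = (9)*(6) - (-3)*(8) = 54 + 24 = 78.
Minor M_02 = (9)*(-10) - (2)*(8) = -90 - 16 = -106.
det(M) = (-5)*(-18) - (-9)*(78) + (2)*(-106) = 90 + 702 - 212 = 580.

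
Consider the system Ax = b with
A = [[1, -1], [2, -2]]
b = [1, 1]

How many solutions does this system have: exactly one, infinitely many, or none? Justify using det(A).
No solution

det(A) = (1)*(-2) - (-1)*(2) = 0, so A is singular.
The column space of A is span(column 1) = span([1, 2]).
b = [1, 1] is not a scalar multiple of column 1, so b ∉ column space and the system is inconsistent — no solution.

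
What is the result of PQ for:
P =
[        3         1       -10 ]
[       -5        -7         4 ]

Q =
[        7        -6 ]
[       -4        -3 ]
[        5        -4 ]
PQ =
[      -33        19 ]
[       13        35 ]

Matrix multiplication: (PQ)[i][j] = sum over k of P[i][k] * Q[k][j].
  (PQ)[0][0] = (3)*(7) + (1)*(-4) + (-10)*(5) = -33
  (PQ)[0][1] = (3)*(-6) + (1)*(-3) + (-10)*(-4) = 19
  (PQ)[1][0] = (-5)*(7) + (-7)*(-4) + (4)*(5) = 13
  (PQ)[1][1] = (-5)*(-6) + (-7)*(-3) + (4)*(-4) = 35
PQ =
[      -33        19 ]
[       13        35 ]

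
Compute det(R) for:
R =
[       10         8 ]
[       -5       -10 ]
det(R) = -60

For a 2×2 matrix [[a, b], [c, d]], det = a*d - b*c.
det(R) = (10)*(-10) - (8)*(-5) = -100 + 40 = -60.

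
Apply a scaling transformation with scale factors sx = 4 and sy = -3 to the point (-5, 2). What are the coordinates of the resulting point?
(-20, -6)

Scaling matrix:
[[4, 0], [0, -3]]
Result: (-5 × 4, 2 × -3) = (-20, -6)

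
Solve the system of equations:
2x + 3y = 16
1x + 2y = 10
x = 2, y = 4

Use elimination (row reduction):
Equation 1: 2x + 3y = 16.
Equation 2: 1x + 2y = 10.
Multiply Eq1 by 1 and Eq2 by 2: 2x + 3y = 16;  2x + 4y = 20.
Subtract: (1)y = 4, so y = 4.
Back-substitute into Eq1: 2x + 3*(4) = 16, so x = 2.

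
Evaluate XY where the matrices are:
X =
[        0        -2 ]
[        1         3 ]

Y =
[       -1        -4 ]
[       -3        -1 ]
XY =
[        6         2 ]
[      -10        -7 ]

Matrix multiplication: (XY)[i][j] = sum over k of X[i][k] * Y[k][j].
  (XY)[0][0] = (0)*(-1) + (-2)*(-3) = 6
  (XY)[0][1] = (0)*(-4) + (-2)*(-1) = 2
  (XY)[1][0] = (1)*(-1) + (3)*(-3) = -10
  (XY)[1][1] = (1)*(-4) + (3)*(-1) = -7
XY =
[        6         2 ]
[      -10        -7 ]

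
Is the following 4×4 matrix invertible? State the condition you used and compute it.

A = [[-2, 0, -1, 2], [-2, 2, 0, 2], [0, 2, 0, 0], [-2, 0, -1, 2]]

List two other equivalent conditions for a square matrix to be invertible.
No, not invertible; det(A) = 0 (two rows are equal, so the rows are linearly dependent). Equivalent conditions (failing for this A): rank(A) < 4; Ax = 0 has non-trivial solutions; 0 is an eigenvalue; the columns are linearly dependent.

To check invertibility, compute det(A).
In this matrix, row 0 and the last row are identical, so one row is a scalar multiple of another and the rows are linearly dependent.
A matrix with linearly dependent rows has det = 0 and is not invertible.
Equivalent failed conditions:
- rank(A) < 4.
- Ax = 0 has non-trivial solutions.
- 0 is an eigenvalue.
- The columns are linearly dependent.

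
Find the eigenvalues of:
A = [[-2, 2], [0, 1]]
λ = -2, 1

Solve det(A - λI) = 0. For a 2×2 matrix this is λ² - (trace)λ + det = 0.
trace(A) = -2 + 1 = -1.
det(A) = (-2)*(1) - (2)*(0) = -2 - 0 = -2.
Characteristic equation: λ² - (-1)λ + (-2) = 0.
Discriminant: (-1)² - 4*(-2) = 1 + 8 = 9.
Roots: λ = (-1 ± √9) / 2 = -2, 1.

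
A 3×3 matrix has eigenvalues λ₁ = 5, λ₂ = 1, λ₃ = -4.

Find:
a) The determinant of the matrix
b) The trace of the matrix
det = -20, trace = 2

Two standard eigenvalue identities:
- det(A) equals the product of the eigenvalues (counted with multiplicity).
- trace(A) equals the sum of the eigenvalues.
det(A) = (5)*(1)*(-4) = -20.
trace(A) = 5 + 1 - 4 = 2.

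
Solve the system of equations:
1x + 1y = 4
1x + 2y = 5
x = 3, y = 1

Use elimination (row reduction):
Equation 1: 1x + 1y = 4.
Equation 2: 1x + 2y = 5.
Multiply Eq1 by 1 and Eq2 by 1: 1x + 1y = 4;  1x + 2y = 5.
Subtract: (1)y = 1, so y = 1.
Back-substitute into Eq1: 1x + 1*(1) = 4, so x = 3.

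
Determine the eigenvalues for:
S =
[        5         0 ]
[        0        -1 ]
λ = -1, 5

Solve det(S - λI) = 0. For a 2×2 matrix the characteristic equation is λ² - (trace)λ + det = 0.
trace(S) = a + d = 5 - 1 = 4.
det(S) = a*d - b*c = (5)*(-1) - (0)*(0) = -5 - 0 = -5.
Characteristic equation: λ² - (4)λ + (-5) = 0.
Discriminant = (4)² - 4*(-5) = 16 + 20 = 36.
λ = (4 ± √36) / 2 = (4 ± 6) / 2 = -1, 5.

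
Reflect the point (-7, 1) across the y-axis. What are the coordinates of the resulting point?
(7, 1)

Reflection across y-axis: (-7, 1) → (7, 1)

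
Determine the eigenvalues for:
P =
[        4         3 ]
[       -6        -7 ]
λ = -5, 2

Solve det(P - λI) = 0. For a 2×2 matrix the characteristic equation is λ² - (trace)λ + det = 0.
trace(P) = a + d = 4 - 7 = -3.
det(P) = a*d - b*c = (4)*(-7) - (3)*(-6) = -28 + 18 = -10.
Characteristic equation: λ² - (-3)λ + (-10) = 0.
Discriminant = (-3)² - 4*(-10) = 9 + 40 = 49.
λ = (-3 ± √49) / 2 = (-3 ± 7) / 2 = -5, 2.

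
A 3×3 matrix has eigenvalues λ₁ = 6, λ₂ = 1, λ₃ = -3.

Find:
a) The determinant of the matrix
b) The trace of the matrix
det = -18, trace = 4

Two standard eigenvalue identities:
- det(A) equals the product of the eigenvalues (counted with multiplicity).
- trace(A) equals the sum of the eigenvalues.
det(A) = (6)*(1)*(-3) = -18.
trace(A) = 6 + 1 - 3 = 4.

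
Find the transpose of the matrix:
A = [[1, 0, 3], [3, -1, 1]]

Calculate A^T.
[[1, 3], [0, -1], [3, 1]]

The transpose sends entry (i,j) to (j,i); rows become columns.
Row 0 of A: [1, 0, 3] -> column 0 of A^T.
Row 1 of A: [3, -1, 1] -> column 1 of A^T.
A^T = [[1, 3], [0, -1], [3, 1]]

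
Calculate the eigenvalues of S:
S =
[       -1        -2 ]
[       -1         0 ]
λ = -2, 1

Solve det(S - λI) = 0. For a 2×2 matrix the characteristic equation is λ² - (trace)λ + det = 0.
trace(S) = a + d = -1 + 0 = -1.
det(S) = a*d - b*c = (-1)*(0) - (-2)*(-1) = 0 - 2 = -2.
Characteristic equation: λ² - (-1)λ + (-2) = 0.
Discriminant = (-1)² - 4*(-2) = 1 + 8 = 9.
λ = (-1 ± √9) / 2 = (-1 ± 3) / 2 = -2, 1.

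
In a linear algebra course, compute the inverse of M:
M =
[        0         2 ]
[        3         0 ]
det(M) = -6
M⁻¹ =
[        0       1/3 ]
[      1/2         0 ]

For a 2×2 matrix M = [[a, b], [c, d]] with det(M) ≠ 0, M⁻¹ = (1/det(M)) * [[d, -b], [-c, a]].
det(M) = (0)*(0) - (2)*(3) = 0 - 6 = -6.
M⁻¹ = (1/-6) * [[0, -2], [-3, 0]].
Dividing each entry by -6 and reducing:
M⁻¹ =
[        0       1/3 ]
[      1/2         0 ]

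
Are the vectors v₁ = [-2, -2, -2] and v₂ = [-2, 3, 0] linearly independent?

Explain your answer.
Yes, linearly independent

Two vectors are linearly dependent iff one is a scalar multiple of the other.
No single scalar k satisfies v₂ = k·v₁ (the ratios of corresponding entries disagree), so v₁ and v₂ are linearly independent.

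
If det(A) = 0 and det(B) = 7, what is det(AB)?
0

Use the multiplicative property of determinants: det(AB) = det(A)*det(B).
det(AB) = (0)*(7) = 0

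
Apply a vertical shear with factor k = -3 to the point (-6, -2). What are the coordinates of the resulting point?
(-6, 16)

Shear matrix for vertical shear with factor k = -3:
[[1, 0], [-3, 1]]
Result: (-6, -2) → (-6, 16)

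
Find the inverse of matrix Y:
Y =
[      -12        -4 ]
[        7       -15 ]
det(Y) = 208
Y⁻¹ =
[  -15/208      1/52 ]
[   -7/208     -3/52 ]

For a 2×2 matrix Y = [[a, b], [c, d]] with det(Y) ≠ 0, Y⁻¹ = (1/det(Y)) * [[d, -b], [-c, a]].
det(Y) = (-12)*(-15) - (-4)*(7) = 180 + 28 = 208.
Y⁻¹ = (1/208) * [[-15, 4], [-7, -12]].
Dividing each entry by 208 and reducing:
Y⁻¹ =
[  -15/208      1/52 ]
[   -7/208     -3/52 ]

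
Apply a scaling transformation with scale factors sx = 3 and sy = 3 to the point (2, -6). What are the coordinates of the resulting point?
(6, -18)

Scaling matrix:
[[3, 0], [0, 3]]
Result: (2 × 3, -6 × 3) = (6, -18)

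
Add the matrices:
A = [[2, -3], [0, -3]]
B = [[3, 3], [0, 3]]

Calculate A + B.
[[5, 0], [0, 0]]

Add corresponding elements:
(2)+(3)=5
(-3)+(3)=0
(0)+(0)=0
(-3)+(3)=0
A + B = [[5, 0], [0, 0]]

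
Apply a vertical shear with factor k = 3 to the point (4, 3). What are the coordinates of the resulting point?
(4, 15)

Shear matrix for vertical shear with factor k = 3:
[[1, 0], [3, 1]]
Result: (4, 3) → (4, 15)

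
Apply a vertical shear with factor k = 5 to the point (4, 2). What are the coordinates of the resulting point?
(4, 22)

Shear matrix for vertical shear with factor k = 5:
[[1, 0], [5, 1]]
Result: (4, 2) → (4, 22)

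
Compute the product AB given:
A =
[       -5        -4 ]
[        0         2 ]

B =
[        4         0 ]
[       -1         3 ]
AB =
[      -16       -12 ]
[       -2         6 ]

Matrix multiplication: (AB)[i][j] = sum over k of A[i][k] * B[k][j].
  (AB)[0][0] = (-5)*(4) + (-4)*(-1) = -16
  (AB)[0][1] = (-5)*(0) + (-4)*(3) = -12
  (AB)[1][0] = (0)*(4) + (2)*(-1) = -2
  (AB)[1][1] = (0)*(0) + (2)*(3) = 6
AB =
[      -16       -12 ]
[       -2         6 ]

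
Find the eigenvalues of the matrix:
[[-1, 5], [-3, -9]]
λ = -6 and λ = -4

Characteristic equation: det(A - λI) = 0
λ² - (trace)λ + (det) = 0
λ² - (-10)λ + (24) = 0
λ² + 10λ + 24 = 0
Solving: λ = -6, -4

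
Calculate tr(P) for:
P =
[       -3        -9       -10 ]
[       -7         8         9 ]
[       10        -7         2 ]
tr(P) = -3 + 8 + 2 = 7

The trace of a square matrix is the sum of its diagonal entries.
Diagonal entries of P: P[0][0] = -3, P[1][1] = 8, P[2][2] = 2.
tr(P) = -3 + 8 + 2 = 7.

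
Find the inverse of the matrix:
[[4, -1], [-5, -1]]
[[1/9, -1/9], [-5/9, -4/9]]

For [[a,b],[c,d]], inverse = (1/det)·[[d,-b],[-c,a]]
det = 4·-1 - -1·-5 = -9
Inverse = (1/-9)·[[-1, 1], [5, 4]]
        = [[1/9, -1/9], [-5/9, -4/9]]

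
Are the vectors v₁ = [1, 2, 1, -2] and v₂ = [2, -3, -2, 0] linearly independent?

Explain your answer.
Yes, linearly independent

Two vectors are linearly dependent iff one is a scalar multiple of the other.
No single scalar k satisfies v₂ = k·v₁ (the ratios of corresponding entries disagree), so v₁ and v₂ are linearly independent.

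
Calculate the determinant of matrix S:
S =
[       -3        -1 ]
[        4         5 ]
det(S) = -11

For a 2×2 matrix [[a, b], [c, d]], det = a*d - b*c.
det(S) = (-3)*(5) - (-1)*(4) = -15 + 4 = -11.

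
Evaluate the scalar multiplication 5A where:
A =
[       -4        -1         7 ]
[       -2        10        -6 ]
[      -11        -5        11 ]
5A =
[      -20        -5        35 ]
[      -10        50       -30 ]
[      -55       -25        55 ]

Scalar multiplication is elementwise: (5A)[i][j] = 5 * A[i][j].
  (5A)[0][0] = 5 * (-4) = -20
  (5A)[0][1] = 5 * (-1) = -5
  (5A)[0][2] = 5 * (7) = 35
  (5A)[1][0] = 5 * (-2) = -10
  (5A)[1][1] = 5 * (10) = 50
  (5A)[1][2] = 5 * (-6) = -30
  (5A)[2][0] = 5 * (-11) = -55
  (5A)[2][1] = 5 * (-5) = -25
  (5A)[2][2] = 5 * (11) = 55
5A =
[      -20        -5        35 ]
[      -10        50       -30 ]
[      -55       -25        55 ]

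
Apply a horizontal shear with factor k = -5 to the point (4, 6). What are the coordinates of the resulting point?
(-26, 6)

Shear matrix for horizontal shear with factor k = -5:
[[1, -5], [0, 1]]
Result: (4, 6) → (-26, 6)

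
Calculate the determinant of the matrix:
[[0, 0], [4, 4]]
0

For a 2×2 matrix [[a, b], [c, d]], det = ad - bc
det = (0)(4) - (0)(4) = 0 - 0 = 0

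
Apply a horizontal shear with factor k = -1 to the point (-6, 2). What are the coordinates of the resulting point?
(-8, 2)

Shear matrix for horizontal shear with factor k = -1:
[[1, -1], [0, 1]]
Result: (-6, 2) → (-8, 2)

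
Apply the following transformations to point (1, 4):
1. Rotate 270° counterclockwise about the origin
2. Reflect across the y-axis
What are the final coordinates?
(-4, -1)

Step 1: Rotate 270° → (4, -1)
Step 2: Reflect across the y-axis → (-4, -1)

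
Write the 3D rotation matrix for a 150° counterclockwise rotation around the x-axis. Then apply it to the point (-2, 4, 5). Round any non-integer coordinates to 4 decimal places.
R = [[1, 0, 0], [0, -√3/2, -1/2], [0, 1/2, -√3/2]]; R·(-2, 4, 5) = (-2.0000, -5.9641, -2.3301)

Rotation matrix for 150° around x-axis:
cos(150°) = -√3/2, sin(150°) = 1/2
R = [[1, 0, 0], [0, -√3/2, -1/2], [0, 1/2, -√3/2]]
Apply to (-2, 4, 5): R·[-2, 4, 5]ᵀ = (-2.0000, -5.9641, -2.3301)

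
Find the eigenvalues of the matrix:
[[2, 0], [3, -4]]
λ = -4 and λ = 2

Characteristic equation: det(A - λI) = 0
λ² - (trace)λ + (det) = 0
λ² - (-2)λ + (-8) = 0
λ² + 2λ - 8 = 0
Solving: λ = -4, 2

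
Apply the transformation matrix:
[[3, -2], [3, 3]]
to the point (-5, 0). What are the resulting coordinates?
(-15, -15)

Matrix multiplication:
[[3, -2], [3, 3]] × [-5, 0]ᵀ
= [3×-5 + -2×0, 3×-5 + 3×0]ᵀ
= [-15.0000, -15.0000]ᵀ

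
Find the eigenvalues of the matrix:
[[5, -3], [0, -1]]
λ = -1 and λ = 5

Characteristic equation: det(A - λI) = 0
λ² - (trace)λ + (det) = 0
λ² - (4)λ + (-5) = 0
λ² - 4λ - 5 = 0
Solving: λ = -1, 5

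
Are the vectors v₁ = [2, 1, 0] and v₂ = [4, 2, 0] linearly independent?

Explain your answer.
No, linearly dependent (v₂ = 2·v₁)

Check whether there is a scalar k with v₂ = k·v₁.
Comparing components, k = 2 satisfies 2·[2, 1, 0] = [4, 2, 0].
Since v₂ is a scalar multiple of v₁, the two vectors are linearly dependent.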